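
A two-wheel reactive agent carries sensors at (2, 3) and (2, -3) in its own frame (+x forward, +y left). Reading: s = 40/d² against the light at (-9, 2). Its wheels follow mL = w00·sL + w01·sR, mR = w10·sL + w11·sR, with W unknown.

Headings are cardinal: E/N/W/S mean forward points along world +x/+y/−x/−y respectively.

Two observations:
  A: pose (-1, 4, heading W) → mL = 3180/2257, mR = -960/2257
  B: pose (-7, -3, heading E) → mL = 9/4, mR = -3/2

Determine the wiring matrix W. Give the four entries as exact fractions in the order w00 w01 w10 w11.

obs A: pose=(-1,4,W) → sL=40/37, sR=40/61, mL=3180/2257, mR=-960/2257
obs B: pose=(-7,-3,E) → sL=2, sR=1/2, mL=9/4, mR=-3/2
sensor matrix S = [[40/37, 40/61], [2, 1/2]]; det S = -1740/2257
solve [mL_A; mL_B] = S·[w00; w01] and [mR_A; mR_B] = S·[w10; w11]:
  w00 = 1, w01 = 1/2, w10 = -1, w11 = 1

1 1/2 -1 1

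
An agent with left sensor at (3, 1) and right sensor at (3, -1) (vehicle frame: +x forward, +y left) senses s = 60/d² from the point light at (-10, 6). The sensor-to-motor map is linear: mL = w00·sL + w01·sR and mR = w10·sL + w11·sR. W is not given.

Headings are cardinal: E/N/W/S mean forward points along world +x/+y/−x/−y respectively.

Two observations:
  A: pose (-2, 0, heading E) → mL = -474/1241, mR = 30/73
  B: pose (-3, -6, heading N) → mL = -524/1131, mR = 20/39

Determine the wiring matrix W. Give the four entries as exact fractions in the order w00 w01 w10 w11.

-1/2 -1/2 1 0

obs A: pose=(-2,0,E) → sL=30/73, sR=6/17, mL=-474/1241, mR=30/73
obs B: pose=(-3,-6,N) → sL=20/39, sR=12/29, mL=-524/1131, mR=20/39
sensor matrix S = [[30/73, 6/17], [20/39, 12/29]]; det S = -5120/467857
solve [mL_A; mL_B] = S·[w00; w01] and [mR_A; mR_B] = S·[w10; w11]:
  w00 = -1/2, w01 = -1/2, w10 = 1, w11 = 0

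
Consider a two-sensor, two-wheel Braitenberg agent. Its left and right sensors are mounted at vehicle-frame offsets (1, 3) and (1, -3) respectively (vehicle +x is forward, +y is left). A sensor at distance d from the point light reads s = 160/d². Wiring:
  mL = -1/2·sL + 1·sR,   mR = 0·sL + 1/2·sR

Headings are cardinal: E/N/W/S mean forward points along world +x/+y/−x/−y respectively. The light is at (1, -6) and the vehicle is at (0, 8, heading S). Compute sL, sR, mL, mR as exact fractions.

left sensor world pos  = (3, 7); dL² = 173
right sensor world pos = (-3, 7); dR² = 185
sL = 160/173 = 160/173
sR = 160/185 = 32/37
mL = -1/2·sL + 1·sR = 2576/6401
mR = 0·sL + 1/2·sR = 16/37

160/173 32/37 2576/6401 16/37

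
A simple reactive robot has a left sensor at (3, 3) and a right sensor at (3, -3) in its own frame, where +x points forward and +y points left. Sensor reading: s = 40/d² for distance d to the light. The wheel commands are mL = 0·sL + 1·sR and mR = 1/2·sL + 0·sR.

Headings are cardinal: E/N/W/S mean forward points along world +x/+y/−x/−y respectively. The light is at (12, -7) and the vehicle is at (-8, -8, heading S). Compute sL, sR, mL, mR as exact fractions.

8/61 8/109 8/109 4/61

left sensor world pos  = (-5, -11); dL² = 305
right sensor world pos = (-11, -11); dR² = 545
sL = 40/305 = 8/61
sR = 40/545 = 8/109
mL = 0·sL + 1·sR = 8/109
mR = 1/2·sL + 0·sR = 4/61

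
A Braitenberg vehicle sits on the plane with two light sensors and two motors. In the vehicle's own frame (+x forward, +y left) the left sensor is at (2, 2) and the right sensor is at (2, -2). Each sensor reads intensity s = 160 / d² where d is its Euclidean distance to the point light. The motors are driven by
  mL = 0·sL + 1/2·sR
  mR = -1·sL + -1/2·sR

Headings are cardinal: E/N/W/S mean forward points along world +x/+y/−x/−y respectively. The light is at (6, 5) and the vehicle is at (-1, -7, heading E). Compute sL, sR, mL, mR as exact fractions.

left sensor world pos  = (1, -5); dL² = 125
right sensor world pos = (1, -9); dR² = 221
sL = 160/125 = 32/25
sR = 160/221 = 160/221
mL = 0·sL + 1/2·sR = 80/221
mR = -1·sL + -1/2·sR = -9072/5525

32/25 160/221 80/221 -9072/5525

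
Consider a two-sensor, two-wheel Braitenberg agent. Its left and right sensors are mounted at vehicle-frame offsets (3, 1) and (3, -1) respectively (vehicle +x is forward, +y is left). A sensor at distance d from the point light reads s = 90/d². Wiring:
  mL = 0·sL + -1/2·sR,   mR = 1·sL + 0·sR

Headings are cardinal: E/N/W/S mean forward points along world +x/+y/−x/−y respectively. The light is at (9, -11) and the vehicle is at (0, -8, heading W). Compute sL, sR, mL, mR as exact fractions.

45/74 9/16 -9/32 45/74

left sensor world pos  = (-3, -9); dL² = 148
right sensor world pos = (-3, -7); dR² = 160
sL = 90/148 = 45/74
sR = 90/160 = 9/16
mL = 0·sL + -1/2·sR = -9/32
mR = 1·sL + 0·sR = 45/74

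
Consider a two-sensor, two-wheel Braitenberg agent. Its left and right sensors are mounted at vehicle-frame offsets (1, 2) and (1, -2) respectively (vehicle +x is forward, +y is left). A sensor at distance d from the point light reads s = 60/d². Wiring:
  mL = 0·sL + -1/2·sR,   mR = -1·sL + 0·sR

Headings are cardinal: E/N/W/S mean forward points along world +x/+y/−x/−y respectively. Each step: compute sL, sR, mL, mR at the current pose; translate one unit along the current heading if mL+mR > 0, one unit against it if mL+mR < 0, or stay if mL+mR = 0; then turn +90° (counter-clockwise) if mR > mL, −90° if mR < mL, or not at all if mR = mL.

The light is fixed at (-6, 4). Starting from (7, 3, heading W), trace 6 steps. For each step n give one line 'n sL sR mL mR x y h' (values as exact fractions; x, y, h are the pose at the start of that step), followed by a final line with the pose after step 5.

0 20/51 12/29 -6/29 -20/51 7 3 W
1 5/12 15/64 -15/128 -5/12 8 3 N
2 4/15 60/241 -30/241 -4/15 8 2 E
3 10/39 6/13 -3/13 -10/39 7 2 S
4 20/51 12/29 -6/29 -20/51 7 3 W
5 5/12 15/64 -15/128 -5/12 8 3 N
final 8 2 E

n=0: pose=(7,3,W); sL=20/51, sR=12/29; mL=-6/29, mR=-20/51; mL+mR=-886/1479 → advance -1; mR−mL=-274/1479 → turn -1·90°
n=1: pose=(8,3,N); sL=5/12, sR=15/64; mL=-15/128, mR=-5/12; mL+mR=-205/384 → advance -1; mR−mL=-115/384 → turn -1·90°
n=2: pose=(8,2,E); sL=4/15, sR=60/241; mL=-30/241, mR=-4/15; mL+mR=-1414/3615 → advance -1; mR−mL=-514/3615 → turn -1·90°
n=3: pose=(7,2,S); sL=10/39, sR=6/13; mL=-3/13, mR=-10/39; mL+mR=-19/39 → advance -1; mR−mL=-1/39 → turn -1·90°
n=4: pose=(7,3,W); sL=20/51, sR=12/29; mL=-6/29, mR=-20/51; mL+mR=-886/1479 → advance -1; mR−mL=-274/1479 → turn -1·90°
n=5: pose=(8,3,N); sL=5/12, sR=15/64; mL=-15/128, mR=-5/12; mL+mR=-205/384 → advance -1; mR−mL=-115/384 → turn -1·90°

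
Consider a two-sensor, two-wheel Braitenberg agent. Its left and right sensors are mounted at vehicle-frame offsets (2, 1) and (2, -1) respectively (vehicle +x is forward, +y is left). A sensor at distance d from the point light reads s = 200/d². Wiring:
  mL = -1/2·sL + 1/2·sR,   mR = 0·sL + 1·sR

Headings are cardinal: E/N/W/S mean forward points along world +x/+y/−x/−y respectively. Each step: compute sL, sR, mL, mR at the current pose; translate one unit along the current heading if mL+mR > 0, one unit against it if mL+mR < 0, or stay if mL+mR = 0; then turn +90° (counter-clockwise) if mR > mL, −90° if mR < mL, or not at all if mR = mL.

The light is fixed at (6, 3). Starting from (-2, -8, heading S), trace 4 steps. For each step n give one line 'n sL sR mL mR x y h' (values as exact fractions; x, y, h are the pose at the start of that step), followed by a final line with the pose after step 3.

n=0: pose=(-2,-8,S); sL=100/109, sR=4/5; mL=-32/545, mR=4/5; mL+mR=404/545 → advance +1; mR−mL=468/545 → turn +1·90°
n=1: pose=(-2,-9,E); sL=200/157, sR=40/41; mL=-960/6437, mR=40/41; mL+mR=5320/6437 → advance +1; mR−mL=7240/6437 → turn +1·90°
n=2: pose=(-1,-9,N); sL=50/41, sR=25/17; mL=175/1394, mR=25/17; mL+mR=2225/1394 → advance +1; mR−mL=1875/1394 → turn +1·90°
n=3: pose=(-1,-8,W); sL=8/9, sR=200/181; mL=176/1629, mR=200/181; mL+mR=1976/1629 → advance +1; mR−mL=1624/1629 → turn +1·90°

0 100/109 4/5 -32/545 4/5 -2 -8 S
1 200/157 40/41 -960/6437 40/41 -2 -9 E
2 50/41 25/17 175/1394 25/17 -1 -9 N
3 8/9 200/181 176/1629 200/181 -1 -8 W
final -2 -8 S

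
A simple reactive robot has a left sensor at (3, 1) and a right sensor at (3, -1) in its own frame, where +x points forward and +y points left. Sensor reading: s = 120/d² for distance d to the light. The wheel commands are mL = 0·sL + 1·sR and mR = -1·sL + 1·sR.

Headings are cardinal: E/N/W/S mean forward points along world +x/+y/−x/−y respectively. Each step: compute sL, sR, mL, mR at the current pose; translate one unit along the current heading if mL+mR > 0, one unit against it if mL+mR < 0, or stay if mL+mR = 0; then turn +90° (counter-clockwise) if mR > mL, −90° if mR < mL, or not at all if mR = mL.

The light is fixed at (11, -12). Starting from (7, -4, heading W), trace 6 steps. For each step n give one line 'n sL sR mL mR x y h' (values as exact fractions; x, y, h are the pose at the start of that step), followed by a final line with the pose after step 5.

0 60/49 12/13 12/13 -192/637 7 -4 W
1 120/157 120/137 120/137 2400/21509 6 -4 N
2 15/13 30/17 30/17 135/221 6 -3 E
3 8/3 120/61 120/61 -128/183 7 -3 S
4 60/49 12/13 12/13 -192/637 7 -4 W
5 120/157 120/137 120/137 2400/21509 6 -4 N
final 6 -3 E

n=0: pose=(7,-4,W); sL=60/49, sR=12/13; mL=12/13, mR=-192/637; mL+mR=396/637 → advance +1; mR−mL=-60/49 → turn -1·90°
n=1: pose=(6,-4,N); sL=120/157, sR=120/137; mL=120/137, mR=2400/21509; mL+mR=21240/21509 → advance +1; mR−mL=-120/157 → turn -1·90°
n=2: pose=(6,-3,E); sL=15/13, sR=30/17; mL=30/17, mR=135/221; mL+mR=525/221 → advance +1; mR−mL=-15/13 → turn -1·90°
n=3: pose=(7,-3,S); sL=8/3, sR=120/61; mL=120/61, mR=-128/183; mL+mR=232/183 → advance +1; mR−mL=-8/3 → turn -1·90°
n=4: pose=(7,-4,W); sL=60/49, sR=12/13; mL=12/13, mR=-192/637; mL+mR=396/637 → advance +1; mR−mL=-60/49 → turn -1·90°
n=5: pose=(6,-4,N); sL=120/157, sR=120/137; mL=120/137, mR=2400/21509; mL+mR=21240/21509 → advance +1; mR−mL=-120/157 → turn -1·90°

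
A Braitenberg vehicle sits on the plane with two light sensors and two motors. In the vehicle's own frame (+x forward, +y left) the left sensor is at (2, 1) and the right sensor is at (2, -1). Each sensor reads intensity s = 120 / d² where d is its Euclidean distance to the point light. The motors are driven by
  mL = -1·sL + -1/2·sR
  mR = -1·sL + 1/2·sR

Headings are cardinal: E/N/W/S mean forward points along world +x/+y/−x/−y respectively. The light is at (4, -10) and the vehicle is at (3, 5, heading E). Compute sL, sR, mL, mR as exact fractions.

120/257 120/197 -39060/50629 -8220/50629

left sensor world pos  = (5, 6); dL² = 257
right sensor world pos = (5, 4); dR² = 197
sL = 120/257 = 120/257
sR = 120/197 = 120/197
mL = -1·sL + -1/2·sR = -39060/50629
mR = -1·sL + 1/2·sR = -8220/50629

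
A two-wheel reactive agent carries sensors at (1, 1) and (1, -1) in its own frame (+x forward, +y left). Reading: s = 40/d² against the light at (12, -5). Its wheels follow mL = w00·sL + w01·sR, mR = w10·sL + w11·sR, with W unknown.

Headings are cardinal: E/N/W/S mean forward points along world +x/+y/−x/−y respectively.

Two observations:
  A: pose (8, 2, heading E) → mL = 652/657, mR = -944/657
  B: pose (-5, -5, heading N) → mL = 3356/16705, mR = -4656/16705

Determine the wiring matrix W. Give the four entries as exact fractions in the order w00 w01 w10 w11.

1 1/2 -1 -1

obs A: pose=(8,2,E) → sL=40/73, sR=8/9, mL=652/657, mR=-944/657
obs B: pose=(-5,-5,N) → sL=8/65, sR=40/257, mL=3356/16705, mR=-4656/16705
sensor matrix S = [[40/73, 8/9], [8/65, 40/257]]; det S = -264704/10975185
solve [mL_A; mL_B] = S·[w00; w01] and [mR_A; mR_B] = S·[w10; w11]:
  w00 = 1, w01 = 1/2, w10 = -1, w11 = -1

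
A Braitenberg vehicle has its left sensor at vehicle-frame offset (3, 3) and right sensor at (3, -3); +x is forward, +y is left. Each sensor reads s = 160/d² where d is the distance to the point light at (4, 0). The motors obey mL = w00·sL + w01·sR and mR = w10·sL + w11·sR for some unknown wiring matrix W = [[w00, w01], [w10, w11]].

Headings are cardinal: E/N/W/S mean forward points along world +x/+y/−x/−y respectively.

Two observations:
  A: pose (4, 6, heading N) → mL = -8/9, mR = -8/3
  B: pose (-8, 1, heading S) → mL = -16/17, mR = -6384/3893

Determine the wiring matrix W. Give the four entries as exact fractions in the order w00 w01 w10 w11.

obs A: pose=(4,6,N) → sL=16/9, sR=16/9, mL=-8/9, mR=-8/3
obs B: pose=(-8,1,S) → sL=32/17, sR=160/229, mL=-16/17, mR=-6384/3893
sensor matrix S = [[16/9, 16/9], [32/17, 160/229]]; det S = -8192/3893
solve [mL_A; mL_B] = S·[w00; w01] and [mR_A; mR_B] = S·[w10; w11]:
  w00 = -1/2, w01 = 0, w10 = -1/2, w11 = -1

-1/2 0 -1/2 -1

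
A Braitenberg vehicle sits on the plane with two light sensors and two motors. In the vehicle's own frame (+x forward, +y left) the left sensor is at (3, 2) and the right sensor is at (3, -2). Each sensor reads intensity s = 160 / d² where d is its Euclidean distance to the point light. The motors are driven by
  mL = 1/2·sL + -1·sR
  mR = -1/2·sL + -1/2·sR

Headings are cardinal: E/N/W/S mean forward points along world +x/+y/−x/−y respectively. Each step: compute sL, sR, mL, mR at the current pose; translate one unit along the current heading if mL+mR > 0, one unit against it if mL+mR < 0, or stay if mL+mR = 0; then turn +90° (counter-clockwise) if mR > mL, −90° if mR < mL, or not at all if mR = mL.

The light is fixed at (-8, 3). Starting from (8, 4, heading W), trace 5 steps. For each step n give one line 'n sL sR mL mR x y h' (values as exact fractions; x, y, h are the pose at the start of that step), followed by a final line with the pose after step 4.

0 16/17 80/89 -648/1513 -1392/1513 8 4 W
1 160/241 160/377 -8400/90857 -49440/90857 9 4 N
2 40/101 40/101 -20/101 -40/101 9 3 E
3 160/333 32/41 -7376/13653 -8608/13653 8 3 S
4 16/17 80/89 -648/1513 -1392/1513 8 4 W
final 9 4 N

n=0: pose=(8,4,W); sL=16/17, sR=80/89; mL=-648/1513, mR=-1392/1513; mL+mR=-120/89 → advance -1; mR−mL=-744/1513 → turn -1·90°
n=1: pose=(9,4,N); sL=160/241, sR=160/377; mL=-8400/90857, mR=-49440/90857; mL+mR=-240/377 → advance -1; mR−mL=-41040/90857 → turn -1·90°
n=2: pose=(9,3,E); sL=40/101, sR=40/101; mL=-20/101, mR=-40/101; mL+mR=-60/101 → advance -1; mR−mL=-20/101 → turn -1·90°
n=3: pose=(8,3,S); sL=160/333, sR=32/41; mL=-7376/13653, mR=-8608/13653; mL+mR=-48/41 → advance -1; mR−mL=-1232/13653 → turn -1·90°
n=4: pose=(8,4,W); sL=16/17, sR=80/89; mL=-648/1513, mR=-1392/1513; mL+mR=-120/89 → advance -1; mR−mL=-744/1513 → turn -1·90°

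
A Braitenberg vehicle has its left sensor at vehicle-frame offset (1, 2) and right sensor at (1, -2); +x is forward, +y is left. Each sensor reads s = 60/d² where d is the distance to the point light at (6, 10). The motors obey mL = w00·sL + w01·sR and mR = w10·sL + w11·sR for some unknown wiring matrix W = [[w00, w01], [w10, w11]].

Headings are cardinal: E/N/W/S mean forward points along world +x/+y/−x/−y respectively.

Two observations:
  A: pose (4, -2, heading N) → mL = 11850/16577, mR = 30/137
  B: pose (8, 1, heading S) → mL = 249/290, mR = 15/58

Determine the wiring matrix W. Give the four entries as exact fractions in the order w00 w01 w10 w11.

1/2 1 1/2 0

obs A: pose=(4,-2,N) → sL=60/137, sR=60/121, mL=11850/16577, mR=30/137
obs B: pose=(8,1,S) → sL=15/29, sR=3/5, mL=249/290, mR=15/58
sensor matrix S = [[60/137, 60/121], [15/29, 3/5]]; det S = 3024/480733
solve [mL_A; mL_B] = S·[w00; w01] and [mR_A; mR_B] = S·[w10; w11]:
  w00 = 1/2, w01 = 1, w10 = 1/2, w11 = 0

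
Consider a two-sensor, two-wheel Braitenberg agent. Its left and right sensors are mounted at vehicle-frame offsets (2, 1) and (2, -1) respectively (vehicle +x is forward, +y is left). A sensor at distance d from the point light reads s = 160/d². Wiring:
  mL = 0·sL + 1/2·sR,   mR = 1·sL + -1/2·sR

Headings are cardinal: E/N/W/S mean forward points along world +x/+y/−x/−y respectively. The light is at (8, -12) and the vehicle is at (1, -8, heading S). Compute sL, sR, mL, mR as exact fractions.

left sensor world pos  = (2, -10); dL² = 40
right sensor world pos = (0, -10); dR² = 68
sL = 160/40 = 4
sR = 160/68 = 40/17
mL = 0·sL + 1/2·sR = 20/17
mR = 1·sL + -1/2·sR = 48/17

4 40/17 20/17 48/17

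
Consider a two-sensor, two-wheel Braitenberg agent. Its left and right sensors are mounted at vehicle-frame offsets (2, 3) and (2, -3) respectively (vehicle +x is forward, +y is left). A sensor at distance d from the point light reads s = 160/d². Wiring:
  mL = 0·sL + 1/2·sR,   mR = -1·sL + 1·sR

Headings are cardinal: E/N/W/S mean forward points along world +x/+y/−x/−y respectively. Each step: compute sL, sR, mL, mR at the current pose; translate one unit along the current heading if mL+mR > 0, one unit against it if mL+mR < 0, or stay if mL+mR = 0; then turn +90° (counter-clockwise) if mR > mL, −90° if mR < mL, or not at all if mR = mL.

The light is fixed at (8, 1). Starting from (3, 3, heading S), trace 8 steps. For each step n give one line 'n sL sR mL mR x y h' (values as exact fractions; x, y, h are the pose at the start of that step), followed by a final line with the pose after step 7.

n=0: pose=(3,3,S); sL=40, sR=5/2; mL=5/4, mR=-75/2; mL+mR=-145/4 → advance -1; mR−mL=-155/4 → turn -1·90°
n=1: pose=(3,4,W); sL=160/49, sR=32/17; mL=16/17, mR=-1152/833; mL+mR=-368/833 → advance -1; mR−mL=-1936/833 → turn -1·90°
n=2: pose=(4,4,N); sL=80/37, sR=80/13; mL=40/13, mR=1920/481; mL+mR=3400/481 → advance +1; mR−mL=440/481 → turn +1·90°
n=3: pose=(4,5,W); sL=160/37, sR=32/17; mL=16/17, mR=-1536/629; mL+mR=-944/629 → advance -1; mR−mL=-2128/629 → turn -1·90°
n=4: pose=(5,5,N); sL=20/9, sR=40/9; mL=20/9, mR=20/9; mL+mR=40/9 → advance +1; mR−mL=0 → turn +0·90°
n=5: pose=(5,6,N); sL=32/17, sR=160/49; mL=80/49, mR=1152/833; mL+mR=2512/833 → advance +1; mR−mL=-208/833 → turn -1·90°
n=6: pose=(5,7,E); sL=80/41, sR=16; mL=8, mR=576/41; mL+mR=904/41 → advance +1; mR−mL=248/41 → turn +1·90°
n=7: pose=(6,7,N); sL=160/89, sR=32/13; mL=16/13, mR=768/1157; mL+mR=2192/1157 → advance +1; mR−mL=-656/1157 → turn -1·90°

0 40 5/2 5/4 -75/2 3 3 S
1 160/49 32/17 16/17 -1152/833 3 4 W
2 80/37 80/13 40/13 1920/481 4 4 N
3 160/37 32/17 16/17 -1536/629 4 5 W
4 20/9 40/9 20/9 20/9 5 5 N
5 32/17 160/49 80/49 1152/833 5 6 N
6 80/41 16 8 576/41 5 7 E
7 160/89 32/13 16/13 768/1157 6 7 N
final 6 8 E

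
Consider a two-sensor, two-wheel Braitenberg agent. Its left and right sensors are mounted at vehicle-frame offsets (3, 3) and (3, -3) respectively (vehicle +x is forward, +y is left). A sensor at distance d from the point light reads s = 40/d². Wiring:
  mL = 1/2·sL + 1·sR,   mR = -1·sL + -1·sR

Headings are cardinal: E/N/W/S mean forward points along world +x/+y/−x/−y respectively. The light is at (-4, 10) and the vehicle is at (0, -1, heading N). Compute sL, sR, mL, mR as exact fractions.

8/13 40/113 972/1469 -1424/1469

left sensor world pos  = (-3, 2); dL² = 65
right sensor world pos = (3, 2); dR² = 113
sL = 40/65 = 8/13
sR = 40/113 = 40/113
mL = 1/2·sL + 1·sR = 972/1469
mR = -1·sL + -1·sR = -1424/1469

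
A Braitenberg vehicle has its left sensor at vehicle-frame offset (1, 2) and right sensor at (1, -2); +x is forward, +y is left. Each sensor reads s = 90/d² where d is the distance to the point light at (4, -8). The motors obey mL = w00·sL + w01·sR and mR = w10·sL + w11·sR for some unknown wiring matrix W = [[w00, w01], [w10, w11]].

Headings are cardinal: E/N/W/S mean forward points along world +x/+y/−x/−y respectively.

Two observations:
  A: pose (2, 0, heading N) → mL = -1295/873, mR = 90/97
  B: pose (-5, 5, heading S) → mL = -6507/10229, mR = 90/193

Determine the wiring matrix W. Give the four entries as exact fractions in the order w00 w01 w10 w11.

obs A: pose=(2,0,N) → sL=90/97, sR=10/9, mL=-1295/873, mR=90/97
obs B: pose=(-5,5,S) → sL=90/193, sR=18/53, mL=-6507/10229, mR=90/193
sensor matrix S = [[90/97, 10/9], [90/193, 18/53]]; det S = -201440/992213
solve [mL_A; mL_B] = S·[w00; w01] and [mR_A; mR_B] = S·[w10; w11]:
  w00 = -1, w01 = -1/2, w10 = 1, w11 = 0

-1 -1/2 1 0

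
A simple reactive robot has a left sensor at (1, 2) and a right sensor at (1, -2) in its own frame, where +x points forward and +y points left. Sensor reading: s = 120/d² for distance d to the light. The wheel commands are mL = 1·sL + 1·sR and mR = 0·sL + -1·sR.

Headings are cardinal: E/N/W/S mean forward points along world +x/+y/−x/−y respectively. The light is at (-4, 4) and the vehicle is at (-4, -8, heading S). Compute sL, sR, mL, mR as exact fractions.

120/173 120/173 240/173 -120/173

left sensor world pos  = (-2, -9); dL² = 173
right sensor world pos = (-6, -9); dR² = 173
sL = 120/173 = 120/173
sR = 120/173 = 120/173
mL = 1·sL + 1·sR = 240/173
mR = 0·sL + -1·sR = -120/173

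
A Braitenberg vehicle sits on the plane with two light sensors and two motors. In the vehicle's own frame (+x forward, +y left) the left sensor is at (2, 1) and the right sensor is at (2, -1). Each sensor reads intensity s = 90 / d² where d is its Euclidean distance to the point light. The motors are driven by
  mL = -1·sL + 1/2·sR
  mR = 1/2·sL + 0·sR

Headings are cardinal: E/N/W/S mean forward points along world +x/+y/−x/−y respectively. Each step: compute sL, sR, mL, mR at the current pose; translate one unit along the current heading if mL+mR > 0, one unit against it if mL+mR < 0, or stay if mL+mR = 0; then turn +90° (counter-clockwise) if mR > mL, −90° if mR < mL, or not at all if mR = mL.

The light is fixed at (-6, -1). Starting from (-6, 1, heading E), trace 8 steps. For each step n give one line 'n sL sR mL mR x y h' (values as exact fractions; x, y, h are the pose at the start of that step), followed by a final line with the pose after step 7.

n=0: pose=(-6,1,E); sL=90/13, sR=18; mL=27/13, mR=45/13; mL+mR=72/13 → advance +1; mR−mL=18/13 → turn +1·90°
n=1: pose=(-5,1,N); sL=45/8, sR=9/2; mL=-27/8, mR=45/16; mL+mR=-9/16 → advance -1; mR−mL=99/16 → turn +1·90°
n=2: pose=(-5,0,W); sL=90, sR=18; mL=-81, mR=45; mL+mR=-36 → advance -1; mR−mL=126 → turn +1·90°
n=3: pose=(-4,0,S); sL=9, sR=45; mL=27/2, mR=9/2; mL+mR=18 → advance +1; mR−mL=-9 → turn -1·90°
n=4: pose=(-4,-1,W); sL=90, sR=90; mL=-45, mR=45; mL+mR=0 → advance +0; mR−mL=90 → turn +1·90°
n=5: pose=(-4,-1,S); sL=90/13, sR=18; mL=27/13, mR=45/13; mL+mR=72/13 → advance +1; mR−mL=18/13 → turn +1·90°
n=6: pose=(-4,-2,E); sL=45/8, sR=9/2; mL=-27/8, mR=45/16; mL+mR=-9/16 → advance -1; mR−mL=99/16 → turn +1·90°
n=7: pose=(-5,-2,N); sL=90, sR=18; mL=-81, mR=45; mL+mR=-36 → advance -1; mR−mL=126 → turn +1·90°

0 90/13 18 27/13 45/13 -6 1 E
1 45/8 9/2 -27/8 45/16 -5 1 N
2 90 18 -81 45 -5 0 W
3 9 45 27/2 9/2 -4 0 S
4 90 90 -45 45 -4 -1 W
5 90/13 18 27/13 45/13 -4 -1 S
6 45/8 9/2 -27/8 45/16 -4 -2 E
7 90 18 -81 45 -5 -2 N
final -5 -3 W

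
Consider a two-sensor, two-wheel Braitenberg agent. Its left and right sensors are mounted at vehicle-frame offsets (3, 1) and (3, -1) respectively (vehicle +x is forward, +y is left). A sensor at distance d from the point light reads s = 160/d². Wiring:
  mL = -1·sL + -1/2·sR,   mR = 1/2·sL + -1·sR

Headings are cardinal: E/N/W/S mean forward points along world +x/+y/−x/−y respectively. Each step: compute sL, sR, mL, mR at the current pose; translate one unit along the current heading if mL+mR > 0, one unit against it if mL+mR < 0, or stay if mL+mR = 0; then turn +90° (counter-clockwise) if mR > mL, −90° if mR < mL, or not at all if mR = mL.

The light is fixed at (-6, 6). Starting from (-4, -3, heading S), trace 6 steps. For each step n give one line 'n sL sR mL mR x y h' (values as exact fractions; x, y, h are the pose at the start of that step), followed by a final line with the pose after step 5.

0 160/153 32/29 -7088/4437 -2576/4437 -4 -3 S
1 80/37 80/53 -5720/1961 -840/1961 -4 -2 E
2 32/5 160/29 -1328/145 -336/145 -5 -2 N
3 20/13 40/17 -600/221 -350/221 -5 -3 W
4 160/153 32/29 -7088/4437 -2576/4437 -4 -3 S
5 80/37 80/53 -5720/1961 -840/1961 -4 -2 E
final -5 -2 N

n=0: pose=(-4,-3,S); sL=160/153, sR=32/29; mL=-7088/4437, mR=-2576/4437; mL+mR=-9664/4437 → advance -1; mR−mL=1504/1479 → turn +1·90°
n=1: pose=(-4,-2,E); sL=80/37, sR=80/53; mL=-5720/1961, mR=-840/1961; mL+mR=-6560/1961 → advance -1; mR−mL=4880/1961 → turn +1·90°
n=2: pose=(-5,-2,N); sL=32/5, sR=160/29; mL=-1328/145, mR=-336/145; mL+mR=-1664/145 → advance -1; mR−mL=992/145 → turn +1·90°
n=3: pose=(-5,-3,W); sL=20/13, sR=40/17; mL=-600/221, mR=-350/221; mL+mR=-950/221 → advance -1; mR−mL=250/221 → turn +1·90°
n=4: pose=(-4,-3,S); sL=160/153, sR=32/29; mL=-7088/4437, mR=-2576/4437; mL+mR=-9664/4437 → advance -1; mR−mL=1504/1479 → turn +1·90°
n=5: pose=(-4,-2,E); sL=80/37, sR=80/53; mL=-5720/1961, mR=-840/1961; mL+mR=-6560/1961 → advance -1; mR−mL=4880/1961 → turn +1·90°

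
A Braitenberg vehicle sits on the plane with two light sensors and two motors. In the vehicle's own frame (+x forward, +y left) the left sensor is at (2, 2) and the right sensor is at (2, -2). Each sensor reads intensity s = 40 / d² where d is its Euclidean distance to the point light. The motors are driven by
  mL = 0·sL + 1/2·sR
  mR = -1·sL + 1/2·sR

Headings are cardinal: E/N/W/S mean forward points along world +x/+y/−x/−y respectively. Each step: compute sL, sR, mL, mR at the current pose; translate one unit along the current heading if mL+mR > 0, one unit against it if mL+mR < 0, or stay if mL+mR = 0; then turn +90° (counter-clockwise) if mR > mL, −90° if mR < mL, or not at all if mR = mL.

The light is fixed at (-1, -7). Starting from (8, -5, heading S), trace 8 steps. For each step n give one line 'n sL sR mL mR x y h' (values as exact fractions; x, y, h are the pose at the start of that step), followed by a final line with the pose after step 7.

0 40/121 40/49 20/49 460/5929 8 -5 S
1 4/5 20/29 10/29 -66/145 8 -6 W
2 40/73 40/153 20/153 -4660/11169 9 -6 N
3 10/37 10/37 5/37 -5/37 9 -7 E
4 10/37 10/17 5/17 15/629 9 -7 S
5 40/73 8/13 4/13 -228/949 9 -8 W
6 4/5 20/61 10/61 -194/305 8 -8 N
7 40/121 40/137 20/137 -3060/16577 8 -9 E
final 7 -9 S

n=0: pose=(8,-5,S); sL=40/121, sR=40/49; mL=20/49, mR=460/5929; mL+mR=2880/5929 → advance +1; mR−mL=-40/121 → turn -1·90°
n=1: pose=(8,-6,W); sL=4/5, sR=20/29; mL=10/29, mR=-66/145; mL+mR=-16/145 → advance -1; mR−mL=-4/5 → turn -1·90°
n=2: pose=(9,-6,N); sL=40/73, sR=40/153; mL=20/153, mR=-4660/11169; mL+mR=-3200/11169 → advance -1; mR−mL=-40/73 → turn -1·90°
n=3: pose=(9,-7,E); sL=10/37, sR=10/37; mL=5/37, mR=-5/37; mL+mR=0 → advance +0; mR−mL=-10/37 → turn -1·90°
n=4: pose=(9,-7,S); sL=10/37, sR=10/17; mL=5/17, mR=15/629; mL+mR=200/629 → advance +1; mR−mL=-10/37 → turn -1·90°
n=5: pose=(9,-8,W); sL=40/73, sR=8/13; mL=4/13, mR=-228/949; mL+mR=64/949 → advance +1; mR−mL=-40/73 → turn -1·90°
n=6: pose=(8,-8,N); sL=4/5, sR=20/61; mL=10/61, mR=-194/305; mL+mR=-144/305 → advance -1; mR−mL=-4/5 → turn -1·90°
n=7: pose=(8,-9,E); sL=40/121, sR=40/137; mL=20/137, mR=-3060/16577; mL+mR=-640/16577 → advance -1; mR−mL=-40/121 → turn -1·90°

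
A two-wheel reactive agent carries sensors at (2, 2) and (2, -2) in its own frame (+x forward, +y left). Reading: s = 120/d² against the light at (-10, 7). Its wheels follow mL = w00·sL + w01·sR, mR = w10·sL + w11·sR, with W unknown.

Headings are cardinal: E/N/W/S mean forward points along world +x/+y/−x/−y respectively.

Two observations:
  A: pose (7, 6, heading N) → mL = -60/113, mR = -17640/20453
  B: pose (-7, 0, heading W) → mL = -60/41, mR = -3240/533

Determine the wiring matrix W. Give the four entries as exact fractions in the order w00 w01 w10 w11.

obs A: pose=(7,6,N) → sL=60/113, sR=60/181, mL=-60/113, mR=-17640/20453
obs B: pose=(-7,0,W) → sL=60/41, sR=60/13, mL=-60/41, mR=-3240/533
sensor matrix S = [[60/113, 60/181], [60/41, 60/13]]; det S = 21427200/10901449
solve [mL_A; mL_B] = S·[w00; w01] and [mR_A; mR_B] = S·[w10; w11]:
  w00 = -1, w01 = 0, w10 = -1, w11 = -1

-1 0 -1 -1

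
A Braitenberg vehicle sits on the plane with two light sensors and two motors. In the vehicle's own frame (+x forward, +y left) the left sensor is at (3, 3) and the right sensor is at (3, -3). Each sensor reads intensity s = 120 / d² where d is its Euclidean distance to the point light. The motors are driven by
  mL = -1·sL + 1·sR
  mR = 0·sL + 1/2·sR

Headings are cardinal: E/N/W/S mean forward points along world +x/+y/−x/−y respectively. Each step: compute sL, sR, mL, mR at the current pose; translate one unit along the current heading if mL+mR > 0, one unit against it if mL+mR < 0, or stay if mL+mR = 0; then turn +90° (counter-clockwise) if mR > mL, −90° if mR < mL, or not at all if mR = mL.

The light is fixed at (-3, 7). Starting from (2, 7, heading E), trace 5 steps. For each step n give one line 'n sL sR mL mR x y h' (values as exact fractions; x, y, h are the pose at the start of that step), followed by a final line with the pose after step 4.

0 120/73 120/73 0 60/73 2 7 E
1 20/3 4/3 -16/3 2/3 3 7 N
2 24/5 120/13 288/65 60/13 3 6 W
3 3/2 6 9/2 3 2 6 S
4 120/29 24 576/29 12 2 5 W
final 1 5 N

n=0: pose=(2,7,E); sL=120/73, sR=120/73; mL=0, mR=60/73; mL+mR=60/73 → advance +1; mR−mL=60/73 → turn +1·90°
n=1: pose=(3,7,N); sL=20/3, sR=4/3; mL=-16/3, mR=2/3; mL+mR=-14/3 → advance -1; mR−mL=6 → turn +1·90°
n=2: pose=(3,6,W); sL=24/5, sR=120/13; mL=288/65, mR=60/13; mL+mR=588/65 → advance +1; mR−mL=12/65 → turn +1·90°
n=3: pose=(2,6,S); sL=3/2, sR=6; mL=9/2, mR=3; mL+mR=15/2 → advance +1; mR−mL=-3/2 → turn -1·90°
n=4: pose=(2,5,W); sL=120/29, sR=24; mL=576/29, mR=12; mL+mR=924/29 → advance +1; mR−mL=-228/29 → turn -1·90°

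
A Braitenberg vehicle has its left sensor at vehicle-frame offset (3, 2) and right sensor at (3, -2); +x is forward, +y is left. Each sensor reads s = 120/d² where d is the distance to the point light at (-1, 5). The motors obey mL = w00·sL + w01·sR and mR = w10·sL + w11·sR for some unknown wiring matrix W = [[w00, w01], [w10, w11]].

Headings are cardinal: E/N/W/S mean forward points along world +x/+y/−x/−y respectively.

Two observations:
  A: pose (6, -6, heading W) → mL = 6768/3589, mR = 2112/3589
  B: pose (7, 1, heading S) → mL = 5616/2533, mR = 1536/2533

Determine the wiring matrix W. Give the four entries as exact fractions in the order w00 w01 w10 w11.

obs A: pose=(6,-6,W) → sL=24/37, sR=120/97, mL=6768/3589, mR=2112/3589
obs B: pose=(7,1,S) → sL=120/149, sR=24/17, mL=5616/2533, mR=1536/2533
sensor matrix S = [[24/37, 120/97], [120/149, 24/17]]; det S = -732672/9090937
solve [mL_A; mL_B] = S·[w00; w01] and [mR_A; mR_B] = S·[w10; w11]:
  w00 = 1, w01 = 1, w10 = -1, w11 = 1

1 1 -1 1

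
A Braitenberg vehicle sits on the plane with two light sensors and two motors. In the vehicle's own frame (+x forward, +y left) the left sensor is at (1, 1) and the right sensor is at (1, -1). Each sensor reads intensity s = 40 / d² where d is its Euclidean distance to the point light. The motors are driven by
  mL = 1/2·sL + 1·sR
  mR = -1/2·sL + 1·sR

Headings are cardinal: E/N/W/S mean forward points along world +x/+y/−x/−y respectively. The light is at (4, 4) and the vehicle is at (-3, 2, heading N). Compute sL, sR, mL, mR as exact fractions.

left sensor world pos  = (-4, 3); dL² = 65
right sensor world pos = (-2, 3); dR² = 37
sL = 40/65 = 8/13
sR = 40/37 = 40/37
mL = 1/2·sL + 1·sR = 668/481
mR = -1/2·sL + 1·sR = 372/481

8/13 40/37 668/481 372/481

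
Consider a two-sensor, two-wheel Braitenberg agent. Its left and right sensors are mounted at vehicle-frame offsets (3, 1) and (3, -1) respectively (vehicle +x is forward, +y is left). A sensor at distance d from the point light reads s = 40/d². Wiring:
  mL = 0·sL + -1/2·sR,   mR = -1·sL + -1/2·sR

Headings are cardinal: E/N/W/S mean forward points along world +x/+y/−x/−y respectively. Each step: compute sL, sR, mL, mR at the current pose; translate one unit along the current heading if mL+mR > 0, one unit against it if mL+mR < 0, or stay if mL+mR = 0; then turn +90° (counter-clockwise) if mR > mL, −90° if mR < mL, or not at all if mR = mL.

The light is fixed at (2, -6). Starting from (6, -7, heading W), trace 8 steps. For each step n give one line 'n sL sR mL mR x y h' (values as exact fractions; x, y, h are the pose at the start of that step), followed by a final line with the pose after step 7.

0 8 40 -20 -28 6 -7 W
1 2 1 -1/2 -5/2 7 -7 N
2 8/13 40/73 -20/73 -844/949 7 -8 E
3 4/5 20/17 -10/17 -118/85 6 -8 S
4 8 40 -20 -28 6 -7 W
5 2 1 -1/2 -5/2 7 -7 N
6 8/13 40/73 -20/73 -844/949 7 -8 E
7 4/5 20/17 -10/17 -118/85 6 -8 S
final 6 -7 W

n=0: pose=(6,-7,W); sL=8, sR=40; mL=-20, mR=-28; mL+mR=-48 → advance -1; mR−mL=-8 → turn -1·90°
n=1: pose=(7,-7,N); sL=2, sR=1; mL=-1/2, mR=-5/2; mL+mR=-3 → advance -1; mR−mL=-2 → turn -1·90°
n=2: pose=(7,-8,E); sL=8/13, sR=40/73; mL=-20/73, mR=-844/949; mL+mR=-1104/949 → advance -1; mR−mL=-8/13 → turn -1·90°
n=3: pose=(6,-8,S); sL=4/5, sR=20/17; mL=-10/17, mR=-118/85; mL+mR=-168/85 → advance -1; mR−mL=-4/5 → turn -1·90°
n=4: pose=(6,-7,W); sL=8, sR=40; mL=-20, mR=-28; mL+mR=-48 → advance -1; mR−mL=-8 → turn -1·90°
n=5: pose=(7,-7,N); sL=2, sR=1; mL=-1/2, mR=-5/2; mL+mR=-3 → advance -1; mR−mL=-2 → turn -1·90°
n=6: pose=(7,-8,E); sL=8/13, sR=40/73; mL=-20/73, mR=-844/949; mL+mR=-1104/949 → advance -1; mR−mL=-8/13 → turn -1·90°
n=7: pose=(6,-8,S); sL=4/5, sR=20/17; mL=-10/17, mR=-118/85; mL+mR=-168/85 → advance -1; mR−mL=-4/5 → turn -1·90°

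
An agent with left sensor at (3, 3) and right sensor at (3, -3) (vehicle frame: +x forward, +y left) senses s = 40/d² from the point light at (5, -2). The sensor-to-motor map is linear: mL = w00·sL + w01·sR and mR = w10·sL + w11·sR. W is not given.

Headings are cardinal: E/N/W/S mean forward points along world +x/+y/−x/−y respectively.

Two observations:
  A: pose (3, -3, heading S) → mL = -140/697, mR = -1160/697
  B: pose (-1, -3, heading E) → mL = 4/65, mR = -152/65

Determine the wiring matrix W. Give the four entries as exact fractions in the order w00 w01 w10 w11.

-1/2 1 -1/2 -1/2

obs A: pose=(3,-3,S) → sL=40/17, sR=40/41, mL=-140/697, mR=-1160/697
obs B: pose=(-1,-3,E) → sL=40/13, sR=8/5, mL=4/65, mR=-152/65
sensor matrix S = [[40/17, 40/41], [40/13, 8/5]]; det S = 6912/9061
solve [mL_A; mL_B] = S·[w00; w01] and [mR_A; mR_B] = S·[w10; w11]:
  w00 = -1/2, w01 = 1, w10 = -1/2, w11 = -1/2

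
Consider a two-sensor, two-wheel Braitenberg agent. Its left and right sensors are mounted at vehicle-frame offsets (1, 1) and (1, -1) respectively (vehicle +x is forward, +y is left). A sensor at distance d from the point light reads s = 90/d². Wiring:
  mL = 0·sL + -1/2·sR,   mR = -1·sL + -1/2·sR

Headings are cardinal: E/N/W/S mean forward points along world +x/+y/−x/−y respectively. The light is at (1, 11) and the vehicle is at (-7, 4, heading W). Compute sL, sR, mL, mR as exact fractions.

18/29 10/13 -5/13 -379/377

left sensor world pos  = (-8, 3); dL² = 145
right sensor world pos = (-8, 5); dR² = 117
sL = 90/145 = 18/29
sR = 90/117 = 10/13
mL = 0·sL + -1/2·sR = -5/13
mR = -1·sL + -1/2·sR = -379/377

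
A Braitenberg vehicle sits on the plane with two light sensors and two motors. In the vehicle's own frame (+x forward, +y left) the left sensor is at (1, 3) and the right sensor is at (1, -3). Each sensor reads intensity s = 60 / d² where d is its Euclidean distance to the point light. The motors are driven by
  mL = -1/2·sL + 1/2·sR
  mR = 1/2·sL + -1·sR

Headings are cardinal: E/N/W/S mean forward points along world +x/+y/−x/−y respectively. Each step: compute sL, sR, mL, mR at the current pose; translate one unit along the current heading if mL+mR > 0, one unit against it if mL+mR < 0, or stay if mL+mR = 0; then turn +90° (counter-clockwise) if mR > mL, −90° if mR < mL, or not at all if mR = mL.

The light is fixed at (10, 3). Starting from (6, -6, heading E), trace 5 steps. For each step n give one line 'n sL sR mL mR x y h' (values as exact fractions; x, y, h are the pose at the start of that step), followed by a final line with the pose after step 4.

0 4/3 20/51 -8/17 14/51 6 -6 E
1 15/32 15/17 225/1088 -705/1088 5 -6 N
2 12/13 12/37 -144/481 66/481 5 -7 E
3 10/27 2/3 4/27 -13/27 4 -7 N
4 60/89 60/221 -3960/19669 1290/19669 4 -8 E
final 3 -8 N

n=0: pose=(6,-6,E); sL=4/3, sR=20/51; mL=-8/17, mR=14/51; mL+mR=-10/51 → advance -1; mR−mL=38/51 → turn +1·90°
n=1: pose=(5,-6,N); sL=15/32, sR=15/17; mL=225/1088, mR=-705/1088; mL+mR=-15/34 → advance -1; mR−mL=-465/544 → turn -1·90°
n=2: pose=(5,-7,E); sL=12/13, sR=12/37; mL=-144/481, mR=66/481; mL+mR=-6/37 → advance -1; mR−mL=210/481 → turn +1·90°
n=3: pose=(4,-7,N); sL=10/27, sR=2/3; mL=4/27, mR=-13/27; mL+mR=-1/3 → advance -1; mR−mL=-17/27 → turn -1·90°
n=4: pose=(4,-8,E); sL=60/89, sR=60/221; mL=-3960/19669, mR=1290/19669; mL+mR=-30/221 → advance -1; mR−mL=5250/19669 → turn +1·90°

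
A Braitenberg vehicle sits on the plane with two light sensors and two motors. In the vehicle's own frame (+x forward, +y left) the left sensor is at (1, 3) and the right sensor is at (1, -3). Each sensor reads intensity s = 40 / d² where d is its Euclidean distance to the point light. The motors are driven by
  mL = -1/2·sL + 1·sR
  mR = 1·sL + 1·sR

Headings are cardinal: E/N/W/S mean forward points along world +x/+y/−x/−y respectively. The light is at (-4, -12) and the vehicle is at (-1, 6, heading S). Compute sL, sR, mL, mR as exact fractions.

8/65 40/289 1444/18785 4912/18785

left sensor world pos  = (2, 5); dL² = 325
right sensor world pos = (-4, 5); dR² = 289
sL = 40/325 = 8/65
sR = 40/289 = 40/289
mL = -1/2·sL + 1·sR = 1444/18785
mR = 1·sL + 1·sR = 4912/18785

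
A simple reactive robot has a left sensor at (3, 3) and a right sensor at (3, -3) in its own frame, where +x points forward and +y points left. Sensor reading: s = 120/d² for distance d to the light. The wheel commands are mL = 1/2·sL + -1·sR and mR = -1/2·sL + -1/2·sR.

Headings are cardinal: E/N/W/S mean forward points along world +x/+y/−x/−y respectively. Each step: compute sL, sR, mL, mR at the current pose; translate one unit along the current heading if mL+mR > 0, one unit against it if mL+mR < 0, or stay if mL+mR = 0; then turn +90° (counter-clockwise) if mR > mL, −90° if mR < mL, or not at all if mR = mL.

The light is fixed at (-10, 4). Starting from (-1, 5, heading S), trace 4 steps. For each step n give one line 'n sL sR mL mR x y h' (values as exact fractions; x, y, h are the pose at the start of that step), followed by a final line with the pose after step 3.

n=0: pose=(-1,5,S); sL=30/37, sR=3; mL=-96/37, mR=-141/74; mL+mR=-9/2 → advance -1; mR−mL=51/74 → turn +1·90°
n=1: pose=(-1,6,E); sL=120/169, sR=24/29; mL=-2316/4901, mR=-3768/4901; mL+mR=-36/29 → advance -1; mR−mL=-1452/4901 → turn -1·90°
n=2: pose=(-2,6,S); sL=60/61, sR=60/13; mL=-3270/793, mR=-2220/793; mL+mR=-90/13 → advance -1; mR−mL=1050/793 → turn +1·90°
n=3: pose=(-2,7,E); sL=120/157, sR=120/121; mL=-11580/18997, mR=-16680/18997; mL+mR=-180/121 → advance -1; mR−mL=-5100/18997 → turn -1·90°

0 30/37 3 -96/37 -141/74 -1 5 S
1 120/169 24/29 -2316/4901 -3768/4901 -1 6 E
2 60/61 60/13 -3270/793 -2220/793 -2 6 S
3 120/157 120/121 -11580/18997 -16680/18997 -2 7 E
final -3 7 S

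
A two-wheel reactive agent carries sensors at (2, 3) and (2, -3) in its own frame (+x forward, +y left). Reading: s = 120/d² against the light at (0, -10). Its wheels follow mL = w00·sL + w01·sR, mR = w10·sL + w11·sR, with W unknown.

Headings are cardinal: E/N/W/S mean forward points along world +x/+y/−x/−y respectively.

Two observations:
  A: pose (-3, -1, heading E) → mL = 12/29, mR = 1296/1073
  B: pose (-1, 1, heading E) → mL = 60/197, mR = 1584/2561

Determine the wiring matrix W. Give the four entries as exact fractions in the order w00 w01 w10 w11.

1/2 0 -1/2 1/2

obs A: pose=(-3,-1,E) → sL=24/29, sR=120/37, mL=12/29, mR=1296/1073
obs B: pose=(-1,1,E) → sL=120/197, sR=24/13, mL=60/197, mR=1584/2561
sensor matrix S = [[24/29, 120/37], [120/197, 24/13]]; det S = -1230336/2747953
solve [mL_A; mL_B] = S·[w00; w01] and [mR_A; mR_B] = S·[w10; w11]:
  w00 = 1/2, w01 = 0, w10 = -1/2, w11 = 1/2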